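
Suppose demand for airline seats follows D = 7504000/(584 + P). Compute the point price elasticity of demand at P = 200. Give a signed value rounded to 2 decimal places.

-0.26

dD/dP = −7504000/(584 + P)² = -12.2085. At P = 200, D = 9571.43.
Ed = (dD/dP)·(P/D) = (-12.2085) × (200/9571.43) = -0.2551…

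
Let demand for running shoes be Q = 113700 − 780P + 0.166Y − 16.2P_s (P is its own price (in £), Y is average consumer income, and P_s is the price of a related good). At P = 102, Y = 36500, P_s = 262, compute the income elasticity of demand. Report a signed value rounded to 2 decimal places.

At the given values, Q = 113700 − 780(102) + 0.166(36500) − 16.2(262) = 35954.6.
∂Q/∂Y = 0.166.
E = (0.166) × (36500/35954.6) = 0.1685…

0.17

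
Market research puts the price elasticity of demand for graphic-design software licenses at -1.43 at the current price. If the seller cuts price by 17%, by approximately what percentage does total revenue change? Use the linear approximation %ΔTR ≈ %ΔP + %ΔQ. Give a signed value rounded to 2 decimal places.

%ΔQ ≈ Ed × %ΔP = (-1.43) × (-17%) = +24.3100%
%ΔTR ≈ %ΔP + %ΔQ = (-17%) + (+24.3100%) = +7.3100%

+7.31%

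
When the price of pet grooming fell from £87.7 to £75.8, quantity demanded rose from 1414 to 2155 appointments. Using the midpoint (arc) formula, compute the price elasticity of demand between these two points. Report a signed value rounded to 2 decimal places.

%ΔQ = (2155 − 1414) / [(1414 + 2155)/2] = 741/1784.5 = 0.415242…
%ΔP = (75.8 − 87.7) / [(87.7 + 75.8)/2] = -11.9/81.75 = -0.145565…
Arc Ed = %ΔQ / %ΔP = (741/1784.5) / (-11.9/81.75) = -2.8526…

-2.85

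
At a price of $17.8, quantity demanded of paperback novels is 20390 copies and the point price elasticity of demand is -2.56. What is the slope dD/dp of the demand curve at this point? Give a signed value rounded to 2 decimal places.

Ed = (dD/dp)·(p/D) ⇒ dD/dp = Ed·D/p = (-2.56)·20390/17.8 = -2932.4943…

-2932.49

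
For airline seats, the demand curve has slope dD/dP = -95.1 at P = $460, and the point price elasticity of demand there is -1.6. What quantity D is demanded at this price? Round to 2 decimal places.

Ed = (dD/dP)·(P/D) ⇒ D = (dD/dP)·P/Ed = (-95.1)·460/(-1.6) = 27341.25

27341.25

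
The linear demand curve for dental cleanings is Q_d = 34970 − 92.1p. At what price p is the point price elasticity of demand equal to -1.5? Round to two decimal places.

Ed = −92.1p/(34970 − 92.1p). Set this equal to -1.5:
92.1p = 1.5·(34970 − 92.1p) ⇒ 92.1p(1 + 1.5) = 1.5·34970
p = 1.5·34970 / (92.1·2.5) = 227.8175…

227.82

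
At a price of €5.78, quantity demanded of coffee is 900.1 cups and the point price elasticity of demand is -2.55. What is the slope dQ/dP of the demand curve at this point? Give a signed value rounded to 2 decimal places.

-397.10

Ed = (dQ/dP)·(P/Q) ⇒ dQ/dP = Ed·Q/P = (-2.55)·900.1/5.78 = -397.1029…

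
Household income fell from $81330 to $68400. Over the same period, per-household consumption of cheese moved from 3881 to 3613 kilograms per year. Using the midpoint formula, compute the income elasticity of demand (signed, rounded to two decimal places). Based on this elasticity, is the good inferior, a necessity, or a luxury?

%ΔQ = (3613 − 3881)/[( 3881 + 3613)/2] = -268/3747 = -0.071523…
%ΔIncome = (68400 − 81330)/[( 81330 + 68400)/2] = -12930/74865 = -0.172710…
E_income = (-268/3747) / (-12930/74865) = 0.4141…
0 < E_income < 1 ⇒ normal good, necessity.

0.41; necessity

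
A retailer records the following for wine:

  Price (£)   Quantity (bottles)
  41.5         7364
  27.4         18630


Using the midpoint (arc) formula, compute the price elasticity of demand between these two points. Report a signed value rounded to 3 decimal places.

-2.118

%ΔQ = (18630 − 7364) / [(7364 + 18630)/2] = 11266/12997 = 0.866815…
%ΔP = (27.4 − 41.5) / [(41.5 + 27.4)/2] = -14.1/34.45 = -0.409288…
Arc Ed = %ΔQ / %ΔP = (11266/12997) / (-14.1/34.45) = -2.11785…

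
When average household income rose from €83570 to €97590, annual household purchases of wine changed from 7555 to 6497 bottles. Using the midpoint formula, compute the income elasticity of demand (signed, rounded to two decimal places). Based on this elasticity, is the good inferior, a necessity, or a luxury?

-0.97; inferior

%ΔQ = (6497 − 7555)/[( 7555 + 6497)/2] = -1058/7026 = -0.150583…
%ΔIncome = (97590 − 83570)/[( 83570 + 97590)/2] = 14020/90580 = 0.154780…
E_income = (-1058/7026) / (14020/90580) = -0.9728…
E_income < 0 ⇒ inferior good.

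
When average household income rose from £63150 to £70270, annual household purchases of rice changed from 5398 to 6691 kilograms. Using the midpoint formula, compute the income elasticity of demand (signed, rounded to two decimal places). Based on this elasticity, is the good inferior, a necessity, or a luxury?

%ΔQ = (6691 − 5398)/[( 5398 + 6691)/2] = 1293/6044.5 = 0.213913…
%ΔIncome = (70270 − 63150)/[( 63150 + 70270)/2] = 7120/66710 = 0.106730…
E_income = (1293/6044.5) / (7120/66710) = 2.0042…
E_income > 1 ⇒ normal good, luxury.

2.00; luxury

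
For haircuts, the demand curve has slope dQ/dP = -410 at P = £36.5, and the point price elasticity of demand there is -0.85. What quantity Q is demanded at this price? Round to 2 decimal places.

Ed = (dQ/dP)·(P/Q) ⇒ Q = (dQ/dP)·P/Ed = (-410)·36.5/(-0.85) = 17605.8823…

17605.88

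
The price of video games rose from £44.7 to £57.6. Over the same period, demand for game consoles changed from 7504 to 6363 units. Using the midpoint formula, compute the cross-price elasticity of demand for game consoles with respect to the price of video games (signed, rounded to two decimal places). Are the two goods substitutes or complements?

-0.65; complements

%ΔQ_{game consoles} = (6363 − 7504)/avg = -1141/6933.5 = -0.164563…
%ΔP_{video games} = (57.6 − 44.7)/avg = 12.9/51.15 = 0.252199…
E_cross = (-1141/6933.5) / (12.9/51.15) = -0.6525…
E_cross < 0 ⇒ the goods are complements.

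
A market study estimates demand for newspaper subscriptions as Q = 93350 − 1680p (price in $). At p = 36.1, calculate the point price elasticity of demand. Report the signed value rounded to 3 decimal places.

dQ/dp = −1680. At p = 36.1, Q = 93350 − 1680(36.1) = 32702.
Ed = (dQ/dp)·(p/Q) = −1680 × (36.1/32702) = -1.85456…

-1.855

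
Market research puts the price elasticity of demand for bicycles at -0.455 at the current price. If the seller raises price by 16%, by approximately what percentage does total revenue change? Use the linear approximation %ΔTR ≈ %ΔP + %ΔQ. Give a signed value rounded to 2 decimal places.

%ΔQ ≈ Ed × %ΔP = (-0.455) × (+16%) = -7.2800%
%ΔTR ≈ %ΔP + %ΔQ = (+16%) + (-7.2800%) = +8.7200%

+8.72%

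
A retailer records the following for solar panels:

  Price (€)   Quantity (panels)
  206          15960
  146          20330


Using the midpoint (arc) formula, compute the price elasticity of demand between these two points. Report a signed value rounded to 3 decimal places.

-0.706

%ΔQ = (20330 − 15960) / [(15960 + 20330)/2] = 4370/18145 = 0.240837…
%ΔP = (146 − 206) / [(206 + 146)/2] = -60/176 = -0.340909…
Arc Ed = %ΔQ / %ΔP = (4370/18145) / (-60/176) = -0.70645…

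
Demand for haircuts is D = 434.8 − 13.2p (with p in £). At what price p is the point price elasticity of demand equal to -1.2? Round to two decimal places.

Ed = −13.2p/(434.8 − 13.2p). Set this equal to -1.2:
13.2p = 1.2·(434.8 − 13.2p) ⇒ 13.2p(1 + 1.2) = 1.2·434.8
p = 1.2·434.8 / (13.2·2.2) = 17.9669…

17.97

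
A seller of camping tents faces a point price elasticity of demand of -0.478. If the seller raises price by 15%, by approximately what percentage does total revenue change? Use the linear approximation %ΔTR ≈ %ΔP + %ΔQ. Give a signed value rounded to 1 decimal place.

+7.8%

%ΔQ ≈ Ed × %ΔP = (-0.478) × (+15%) = -7.1700%
%ΔTR ≈ %ΔP + %ΔQ = (+15%) + (-7.1700%) = +7.8300%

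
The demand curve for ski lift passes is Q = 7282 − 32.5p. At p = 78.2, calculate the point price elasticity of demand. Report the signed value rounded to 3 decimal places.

dQ/dp = −32.5. At p = 78.2, Q = 7282 − 32.5(78.2) = 4740.5.
Ed = (dQ/dp)·(p/Q) = −32.5 × (78.2/4740.5) = -0.53612…

-0.536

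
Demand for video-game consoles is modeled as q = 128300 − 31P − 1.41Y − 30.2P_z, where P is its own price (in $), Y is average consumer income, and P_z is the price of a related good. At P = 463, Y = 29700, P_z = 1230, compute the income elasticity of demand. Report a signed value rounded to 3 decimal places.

At the given values, q = 128300 − 31(463) − 1.41(29700) − 30.2(1230) = 34924.
∂q/∂Y = -1.41.
E = (-1.41) × (29700/34924) = -1.19908…

-1.199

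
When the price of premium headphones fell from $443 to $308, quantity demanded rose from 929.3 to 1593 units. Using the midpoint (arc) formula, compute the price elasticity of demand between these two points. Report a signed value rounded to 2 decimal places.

%ΔQ = (1593 − 929.3) / [(929.3 + 1593)/2] = 663.7/1261.15 = 0.526265…
%ΔP = (308 − 443) / [(443 + 308)/2] = -135/375.5 = -0.359520…
Arc Ed = %ΔQ / %ΔP = (663.7/1261.15) / (-135/375.5) = -1.4637…

-1.46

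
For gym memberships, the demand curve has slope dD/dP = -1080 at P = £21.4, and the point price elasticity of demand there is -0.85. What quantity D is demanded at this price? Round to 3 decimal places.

Ed = (dD/dP)·(P/D) ⇒ D = (dD/dP)·P/Ed = (-1080)·21.4/(-0.85) = 27190.58823…

27190.588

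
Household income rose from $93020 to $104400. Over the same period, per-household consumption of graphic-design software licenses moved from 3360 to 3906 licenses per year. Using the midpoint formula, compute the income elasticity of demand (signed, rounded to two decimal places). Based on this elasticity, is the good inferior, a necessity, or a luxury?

1.30; luxury

%ΔQ = (3906 − 3360)/[( 3360 + 3906)/2] = 546/3633 = 0.150289…
%ΔIncome = (104400 − 93020)/[( 93020 + 104400)/2] = 11380/98710 = 0.115287…
E_income = (546/3633) / (11380/98710) = 1.3036…
E_income > 1 ⇒ normal good, luxury.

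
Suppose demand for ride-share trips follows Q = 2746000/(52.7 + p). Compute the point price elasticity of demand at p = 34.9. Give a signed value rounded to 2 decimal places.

dQ/dp = −2746000/(52.7 + p)² = -357.843. At p = 34.9, Q = 31347.
Ed = (dQ/dp)·(p/Q) = (-357.843) × (34.9/31347) = -0.3984…

-0.40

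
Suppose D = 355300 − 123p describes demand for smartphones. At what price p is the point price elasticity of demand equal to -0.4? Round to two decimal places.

Ed = −123p/(355300 − 123p). Set this equal to -0.4:
123p = 0.4·(355300 − 123p) ⇒ 123p(1 + 0.4) = 0.4·355300
p = 0.4·355300 / (123·1.4) = 825.3193…

825.32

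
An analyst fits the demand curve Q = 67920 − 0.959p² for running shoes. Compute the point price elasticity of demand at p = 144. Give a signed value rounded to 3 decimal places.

dQ/dp = −2·0.959·p = -276.192. At p = 144, Q = 48034.176.
Ed = (dQ/dp)·(p/Q) = (-276.192) × (144/48034.176) = -0.82798…

-0.828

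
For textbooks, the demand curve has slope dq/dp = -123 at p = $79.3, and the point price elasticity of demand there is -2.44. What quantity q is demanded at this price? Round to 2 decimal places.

Ed = (dq/dp)·(p/q) ⇒ q = (dq/dp)·p/Ed = (-123)·79.3/(-2.44) = 3997.5

3997.50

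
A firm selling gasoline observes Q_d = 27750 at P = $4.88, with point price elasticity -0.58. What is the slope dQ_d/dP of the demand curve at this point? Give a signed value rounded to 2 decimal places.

Ed = (dQ_d/dP)·(P/Q_d) ⇒ dQ_d/dP = Ed·Q_d/P = (-0.58)·27750/4.88 = -3298.1557…

-3298.16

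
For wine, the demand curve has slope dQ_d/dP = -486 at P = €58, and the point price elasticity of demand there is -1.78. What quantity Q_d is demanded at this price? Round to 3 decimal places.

Ed = (dQ_d/dP)·(P/Q_d) ⇒ Q_d = (dQ_d/dP)·P/Ed = (-486)·58/(-1.78) = 15835.95505…

15835.955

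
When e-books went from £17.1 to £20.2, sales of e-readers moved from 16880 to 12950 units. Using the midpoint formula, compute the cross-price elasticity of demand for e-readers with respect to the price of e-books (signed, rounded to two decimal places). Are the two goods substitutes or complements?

-1.59; complements

%ΔQ_{e-readers} = (12950 − 16880)/avg = -3930/14915 = -0.263493…
%ΔP_{e-books} = (20.2 − 17.1)/avg = 3.1/18.65 = 0.166219…
E_cross = (-3930/14915) / (3.1/18.65) = -1.5852…
E_cross < 0 ⇒ the goods are complements.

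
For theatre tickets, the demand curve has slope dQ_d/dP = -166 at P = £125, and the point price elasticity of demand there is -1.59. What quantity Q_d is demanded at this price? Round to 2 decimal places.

13050.31

Ed = (dQ_d/dP)·(P/Q_d) ⇒ Q_d = (dQ_d/dP)·P/Ed = (-166)·125/(-1.59) = 13050.3144…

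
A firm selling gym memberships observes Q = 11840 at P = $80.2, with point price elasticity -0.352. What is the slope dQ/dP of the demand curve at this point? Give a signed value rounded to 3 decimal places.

Ed = (dQ/dP)·(P/Q) ⇒ dQ/dP = Ed·Q/P = (-0.352)·11840/80.2 = -51.96608…

-51.966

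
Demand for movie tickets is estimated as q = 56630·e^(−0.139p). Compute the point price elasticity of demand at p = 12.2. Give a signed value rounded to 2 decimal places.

-1.70

dq/dp = −0.139·q = -1444.06. At p = 12.2, q = 10388.9.
Ed = (dq/dp)·(p/q) = (-1444.06) × (12.2/10388.9) = -1.6958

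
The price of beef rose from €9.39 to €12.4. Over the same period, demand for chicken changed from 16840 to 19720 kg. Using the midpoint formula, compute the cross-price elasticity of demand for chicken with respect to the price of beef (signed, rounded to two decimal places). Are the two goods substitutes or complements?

0.57; substitutes

%ΔQ_{chicken} = (19720 − 16840)/avg = 2880/18280 = 0.157549…
%ΔP_{beef} = (12.4 − 9.39)/avg = 3.01/10.895 = 0.276273…
E_cross = (2880/18280) / (3.01/10.895) = 0.5702…
E_cross > 0 ⇒ the goods are substitutes.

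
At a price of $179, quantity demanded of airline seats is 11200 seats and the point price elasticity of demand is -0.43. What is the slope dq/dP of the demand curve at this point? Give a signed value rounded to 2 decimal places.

-26.91

Ed = (dq/dP)·(P/q) ⇒ dq/dP = Ed·q/P = (-0.43)·11200/179 = -26.9050…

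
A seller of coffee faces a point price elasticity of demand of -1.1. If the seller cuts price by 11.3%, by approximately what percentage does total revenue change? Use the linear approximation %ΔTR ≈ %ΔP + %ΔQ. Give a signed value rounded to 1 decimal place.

+1.1%

%ΔQ ≈ Ed × %ΔP = (-1.1) × (-11.3%) = +12.4300%
%ΔTR ≈ %ΔP + %ΔQ = (-11.3%) + (+12.4300%) = +1.1300%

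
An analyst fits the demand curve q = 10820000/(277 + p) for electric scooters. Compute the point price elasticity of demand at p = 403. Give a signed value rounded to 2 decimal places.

dq/dp = −10820000/(277 + p)² = -23.3997. At p = 403, q = 15911.8.
Ed = (dq/dp)·(p/q) = (-23.3997) × (403/15911.8) = -0.5926…

-0.59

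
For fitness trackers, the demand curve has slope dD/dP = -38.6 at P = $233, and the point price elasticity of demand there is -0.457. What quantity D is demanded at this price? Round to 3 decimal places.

19680.088

Ed = (dD/dP)·(P/D) ⇒ D = (dD/dP)·P/Ed = (-38.6)·233/(-0.457) = 19680.08752…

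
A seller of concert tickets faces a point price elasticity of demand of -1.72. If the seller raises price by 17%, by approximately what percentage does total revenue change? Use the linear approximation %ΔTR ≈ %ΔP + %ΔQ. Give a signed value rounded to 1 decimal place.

-12.2%

%ΔQ ≈ Ed × %ΔP = (-1.72) × (+17%) = -29.2400%
%ΔTR ≈ %ΔP + %ΔQ = (+17%) + (-29.2400%) = -12.2400%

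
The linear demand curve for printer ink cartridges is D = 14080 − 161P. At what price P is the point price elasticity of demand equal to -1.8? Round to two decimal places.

56.22

Ed = −161P/(14080 − 161P). Set this equal to -1.8:
161P = 1.8·(14080 − 161P) ⇒ 161P(1 + 1.8) = 1.8·14080
P = 1.8·14080 / (161·2.8) = 56.2200…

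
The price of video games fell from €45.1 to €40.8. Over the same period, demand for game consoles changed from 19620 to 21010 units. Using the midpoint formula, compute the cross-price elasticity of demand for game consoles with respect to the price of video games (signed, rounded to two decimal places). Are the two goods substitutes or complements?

-0.68; complements

%ΔQ_{game consoles} = (21010 − 19620)/avg = 1390/20315 = 0.068422…
%ΔP_{video games} = (40.8 − 45.1)/avg = -4.3/42.95 = -0.100116…
E_cross = (1390/20315) / (-4.3/42.95) = -0.6834…
E_cross < 0 ⇒ the goods are complements.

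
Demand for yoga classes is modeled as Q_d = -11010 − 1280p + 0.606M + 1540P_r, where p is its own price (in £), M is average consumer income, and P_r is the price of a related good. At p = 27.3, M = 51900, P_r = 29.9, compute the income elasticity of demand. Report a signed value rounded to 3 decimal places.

0.997

At the given values, Q_d = -11010 − 1280(27.3) + 0.606(51900) + 1540(29.9) = 31543.4.
∂Q_d/∂M = 0.606.
E = (0.606) × (51900/31543.4) = 0.99708…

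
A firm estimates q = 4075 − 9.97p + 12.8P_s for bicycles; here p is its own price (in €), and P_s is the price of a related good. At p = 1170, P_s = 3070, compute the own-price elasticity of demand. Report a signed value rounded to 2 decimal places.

At the given values, q = 4075 − 9.97(1170) + 12.8(3070) = 31706.1.
∂q/∂p = −9.97.
E = (-9.97) × (1170/31706.1) = -0.3679…

-0.37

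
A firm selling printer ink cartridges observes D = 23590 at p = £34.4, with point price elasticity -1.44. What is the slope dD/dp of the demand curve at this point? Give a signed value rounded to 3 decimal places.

Ed = (dD/dp)·(p/D) ⇒ dD/dp = Ed·D/p = (-1.44)·23590/34.4 = -987.48837…

-987.488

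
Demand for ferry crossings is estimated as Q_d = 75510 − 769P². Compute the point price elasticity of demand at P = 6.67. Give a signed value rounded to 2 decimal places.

-1.66

dQ_d/dP = −2·769·P = -10258.46. At P = 6.67, Q_d = 41298.0359.
Ed = (dQ_d/dP)·(P/Q_d) = (-10258.46) × (6.67/41298.0359) = -1.6568…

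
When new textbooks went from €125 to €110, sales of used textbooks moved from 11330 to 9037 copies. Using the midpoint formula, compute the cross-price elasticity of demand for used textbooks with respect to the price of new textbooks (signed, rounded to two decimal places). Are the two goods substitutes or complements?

1.76; substitutes

%ΔQ_{used textbooks} = (9037 − 11330)/avg = -2293/10183.5 = -0.225168…
%ΔP_{new textbooks} = (110 − 125)/avg = -15/117.5 = -0.127659…
E_cross = (-2293/10183.5) / (-15/117.5) = 1.7638…
E_cross > 0 ⇒ the goods are substitutes.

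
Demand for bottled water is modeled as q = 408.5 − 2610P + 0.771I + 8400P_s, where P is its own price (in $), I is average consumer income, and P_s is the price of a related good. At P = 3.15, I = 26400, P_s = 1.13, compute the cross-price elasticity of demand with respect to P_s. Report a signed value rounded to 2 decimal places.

0.43

At the given values, q = 408.5 − 2610(3.15) + 0.771(26400) + 8400(1.13) = 22033.4.
∂q/∂P_s = 8400.
E = (8400) × (1.13/22033.4) = 0.4308…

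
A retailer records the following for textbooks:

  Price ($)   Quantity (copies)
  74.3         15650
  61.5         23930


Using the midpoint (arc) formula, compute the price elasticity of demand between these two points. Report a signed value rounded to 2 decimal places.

-2.22

%ΔQ = (23930 − 15650) / [(15650 + 23930)/2] = 8280/19790 = 0.418393…
%ΔP = (61.5 − 74.3) / [(74.3 + 61.5)/2] = -12.8/67.9 = -0.188512…
Arc Ed = %ΔQ / %ΔP = (8280/19790) / (-12.8/67.9) = -2.2194…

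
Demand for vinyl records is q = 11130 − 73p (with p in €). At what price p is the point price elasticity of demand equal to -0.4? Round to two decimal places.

43.56

Ed = −73p/(11130 − 73p). Set this equal to -0.4:
73p = 0.4·(11130 − 73p) ⇒ 73p(1 + 0.4) = 0.4·11130
p = 0.4·11130 / (73·1.4) = 43.5616…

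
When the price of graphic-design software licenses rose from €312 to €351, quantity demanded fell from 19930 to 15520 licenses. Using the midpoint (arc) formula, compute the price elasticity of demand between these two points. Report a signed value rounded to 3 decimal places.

%ΔQ = (15520 − 19930) / [(19930 + 15520)/2] = -4410/17725 = -0.248801…
%ΔP = (351 − 312) / [(312 + 351)/2] = 39/331.5 = 0.117647…
Arc Ed = %ΔQ / %ΔP = (-4410/17725) / (39/331.5) = -2.11480…

-2.115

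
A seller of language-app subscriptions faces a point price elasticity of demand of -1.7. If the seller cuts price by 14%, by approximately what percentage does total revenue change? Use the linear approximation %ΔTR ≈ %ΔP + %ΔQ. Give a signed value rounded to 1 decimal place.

%ΔQ ≈ Ed × %ΔP = (-1.7) × (-14%) = +23.8000%
%ΔTR ≈ %ΔP + %ΔQ = (-14%) + (+23.8000%) = +9.8000%

+9.8%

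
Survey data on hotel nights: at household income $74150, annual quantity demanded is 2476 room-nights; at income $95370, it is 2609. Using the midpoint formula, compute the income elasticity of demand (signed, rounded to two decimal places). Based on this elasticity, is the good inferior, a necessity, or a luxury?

0.21; necessity

%ΔQ = (2609 − 2476)/[( 2476 + 2609)/2] = 133/2542.5 = 0.052310…
%ΔIncome = (95370 − 74150)/[( 74150 + 95370)/2] = 21220/84760 = 0.250353…
E_income = (133/2542.5) / (21220/84760) = 0.2089…
0 < E_income < 1 ⇒ normal good, necessity.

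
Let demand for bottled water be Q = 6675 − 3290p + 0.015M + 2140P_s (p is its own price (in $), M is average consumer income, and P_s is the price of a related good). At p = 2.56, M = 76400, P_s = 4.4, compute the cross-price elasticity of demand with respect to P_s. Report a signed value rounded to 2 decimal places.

1.07

At the given values, Q = 6675 − 3290(2.56) + 0.015(76400) + 2140(4.4) = 8814.6.
∂Q/∂P_s = 2140.
E = (2140) × (4.4/8814.6) = 1.0682…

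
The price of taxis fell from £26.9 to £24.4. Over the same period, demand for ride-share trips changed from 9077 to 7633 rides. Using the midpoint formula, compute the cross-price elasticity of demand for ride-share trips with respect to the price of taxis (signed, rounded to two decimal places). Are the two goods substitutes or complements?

1.77; substitutes

%ΔQ_{ride-share trips} = (7633 − 9077)/avg = -1444/8355 = -0.172830…
%ΔP_{taxis} = (24.4 − 26.9)/avg = -2.5/25.65 = -0.097465…
E_cross = (-1444/8355) / (-2.5/25.65) = 1.7732…
E_cross > 0 ⇒ the goods are substitutes.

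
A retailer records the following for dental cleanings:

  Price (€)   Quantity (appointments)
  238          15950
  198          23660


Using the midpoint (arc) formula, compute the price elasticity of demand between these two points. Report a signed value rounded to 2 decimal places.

-2.12

%ΔQ = (23660 − 15950) / [(15950 + 23660)/2] = 7710/19805 = 0.389295…
%ΔP = (198 − 238) / [(238 + 198)/2] = -40/218 = -0.183486…
Arc Ed = %ΔQ / %ΔP = (7710/19805) / (-40/218) = -2.1216…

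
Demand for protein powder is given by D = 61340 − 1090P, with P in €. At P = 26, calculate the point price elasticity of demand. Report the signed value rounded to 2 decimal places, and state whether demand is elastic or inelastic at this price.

dD/dP = −1090. At P = 26, D = 61340 − 1090(26) = 33000.
Ed = (dD/dP)·(P/D) = −1090 × (26/33000) = -0.8587…
|Ed| = 0.86 < 1, so demand is inelastic.

-0.86; inelastic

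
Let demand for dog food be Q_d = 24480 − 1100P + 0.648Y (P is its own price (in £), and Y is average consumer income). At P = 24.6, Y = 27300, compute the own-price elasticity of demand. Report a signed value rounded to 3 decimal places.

At the given values, Q_d = 24480 − 1100(24.6) + 0.648(27300) = 15110.4.
∂Q_d/∂P = −1100.
E = (-1100) × (24.6/15110.4) = -1.79081…

-1.791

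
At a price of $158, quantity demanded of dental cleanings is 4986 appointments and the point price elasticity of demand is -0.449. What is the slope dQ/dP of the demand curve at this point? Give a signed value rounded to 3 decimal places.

-14.169

Ed = (dQ/dP)·(P/Q) ⇒ dQ/dP = Ed·Q/P = (-0.449)·4986/158 = -14.16907…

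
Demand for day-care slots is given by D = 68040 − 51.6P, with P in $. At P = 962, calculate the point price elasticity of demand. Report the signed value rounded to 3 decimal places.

dD/dP = −51.6. At P = 962, D = 68040 − 51.6(962) = 18400.8.
Ed = (dD/dP)·(P/D) = −51.6 × (962/18400.8) = -2.69766…

-2.698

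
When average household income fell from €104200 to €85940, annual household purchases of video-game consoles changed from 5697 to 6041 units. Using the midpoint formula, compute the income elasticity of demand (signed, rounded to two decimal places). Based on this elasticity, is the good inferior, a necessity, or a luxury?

-0.31; inferior

%ΔQ = (6041 − 5697)/[( 5697 + 6041)/2] = 344/5869 = 0.058613…
%ΔIncome = (85940 − 104200)/[( 104200 + 85940)/2] = -18260/95070 = -0.192069…
E_income = (344/5869) / (-18260/95070) = -0.3051…
E_income < 0 ⇒ inferior good.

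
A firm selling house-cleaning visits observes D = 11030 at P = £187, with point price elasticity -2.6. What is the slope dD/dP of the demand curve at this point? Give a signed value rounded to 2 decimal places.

Ed = (dD/dP)·(P/D) ⇒ dD/dP = Ed·D/P = (-2.6)·11030/187 = -153.3582…

-153.36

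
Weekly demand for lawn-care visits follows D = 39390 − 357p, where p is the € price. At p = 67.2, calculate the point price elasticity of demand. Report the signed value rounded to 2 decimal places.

dD/dp = −357. At p = 67.2, D = 39390 − 357(67.2) = 15399.6.
Ed = (dD/dp)·(p/D) = −357 × (67.2/15399.6) = -1.5578…

-1.56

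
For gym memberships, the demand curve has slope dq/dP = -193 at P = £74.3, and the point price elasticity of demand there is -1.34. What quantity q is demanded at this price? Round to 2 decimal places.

Ed = (dq/dP)·(P/q) ⇒ q = (dq/dP)·P/Ed = (-193)·74.3/(-1.34) = 10701.4179…

10701.42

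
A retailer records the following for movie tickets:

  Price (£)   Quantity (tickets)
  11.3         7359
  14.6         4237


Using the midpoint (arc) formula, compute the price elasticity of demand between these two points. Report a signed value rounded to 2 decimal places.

-2.11

%ΔQ = (4237 − 7359) / [(7359 + 4237)/2] = -3122/5798 = -0.538461…
%ΔP = (14.6 − 11.3) / [(11.3 + 14.6)/2] = 3.3/12.95 = 0.254826…
Arc Ed = %ΔQ / %ΔP = (-3122/5798) / (3.3/12.95) = -2.1130…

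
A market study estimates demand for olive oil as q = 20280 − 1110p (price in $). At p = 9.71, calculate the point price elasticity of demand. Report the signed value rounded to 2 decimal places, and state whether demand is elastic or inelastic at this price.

dq/dp = −1110. At p = 9.71, q = 20280 − 1110(9.71) = 9501.9.
Ed = (dq/dp)·(p/q) = −1110 × (9.71/9501.9) = -1.1343…
|Ed| = 1.13 > 1, so demand is elastic.

-1.13; elastic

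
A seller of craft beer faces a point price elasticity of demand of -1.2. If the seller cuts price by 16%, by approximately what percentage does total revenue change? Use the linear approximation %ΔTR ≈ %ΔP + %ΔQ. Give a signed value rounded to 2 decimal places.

+3.20%

%ΔQ ≈ Ed × %ΔP = (-1.2) × (-16%) = +19.2000%
%ΔTR ≈ %ΔP + %ΔQ = (-16%) + (+19.2000%) = +3.2000%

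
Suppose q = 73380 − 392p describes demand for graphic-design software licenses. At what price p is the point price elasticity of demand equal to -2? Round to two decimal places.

124.80

Ed = −392p/(73380 − 392p). Set this equal to -2:
392p = 2·(73380 − 392p) ⇒ 392p(1 + 2) = 2·73380
p = 2·73380 / (392·3) = 124.7959…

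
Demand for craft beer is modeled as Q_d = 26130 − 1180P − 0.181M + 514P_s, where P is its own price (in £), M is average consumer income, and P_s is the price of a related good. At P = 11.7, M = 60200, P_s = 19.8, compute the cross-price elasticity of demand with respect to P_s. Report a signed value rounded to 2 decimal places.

At the given values, Q_d = 26130 − 1180(11.7) − 0.181(60200) + 514(19.8) = 11605.
∂Q_d/∂P_s = 514.
E = (514) × (19.8/11605) = 0.8769…

0.88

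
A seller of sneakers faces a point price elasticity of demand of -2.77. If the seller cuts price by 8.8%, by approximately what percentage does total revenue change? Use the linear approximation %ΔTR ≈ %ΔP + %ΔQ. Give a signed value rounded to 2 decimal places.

+15.58%

%ΔQ ≈ Ed × %ΔP = (-2.77) × (-8.8%) = +24.3760%
%ΔTR ≈ %ΔP + %ΔQ = (-8.8%) + (+24.3760%) = +15.5760%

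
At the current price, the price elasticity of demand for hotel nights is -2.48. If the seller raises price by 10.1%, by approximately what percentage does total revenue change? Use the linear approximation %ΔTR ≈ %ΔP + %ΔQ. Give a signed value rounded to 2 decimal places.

-14.95%

%ΔQ ≈ Ed × %ΔP = (-2.48) × (+10.1%) = -25.0480%
%ΔTR ≈ %ΔP + %ΔQ = (+10.1%) + (-25.0480%) = -14.9480%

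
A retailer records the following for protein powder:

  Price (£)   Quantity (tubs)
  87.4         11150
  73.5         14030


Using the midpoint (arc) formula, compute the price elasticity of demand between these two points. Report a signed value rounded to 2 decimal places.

-1.32

%ΔQ = (14030 − 11150) / [(11150 + 14030)/2] = 2880/12590 = 0.228752…
%ΔP = (73.5 − 87.4) / [(87.4 + 73.5)/2] = -13.9/80.45 = -0.172778…
Arc Ed = %ΔQ / %ΔP = (2880/12590) / (-13.9/80.45) = -1.3239…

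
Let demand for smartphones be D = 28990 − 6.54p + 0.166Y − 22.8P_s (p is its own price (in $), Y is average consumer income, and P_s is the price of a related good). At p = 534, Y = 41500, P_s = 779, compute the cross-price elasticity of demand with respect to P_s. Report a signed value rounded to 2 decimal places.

At the given values, D = 28990 − 6.54(534) + 0.166(41500) − 22.8(779) = 14625.44.
∂D/∂P_s = -22.8.
E = (-22.8) × (779/14625.44) = -1.2144…

-1.21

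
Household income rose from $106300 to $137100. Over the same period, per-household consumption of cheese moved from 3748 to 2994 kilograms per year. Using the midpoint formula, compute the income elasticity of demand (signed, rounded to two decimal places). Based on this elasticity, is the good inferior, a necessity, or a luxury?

%ΔQ = (2994 − 3748)/[( 3748 + 2994)/2] = -754/3371 = -0.223672…
%ΔIncome = (137100 − 106300)/[( 106300 + 137100)/2] = 30800/121700 = 0.253081…
E_income = (-754/3371) / (30800/121700) = -0.8837…
E_income < 0 ⇒ inferior good.

-0.88; inferior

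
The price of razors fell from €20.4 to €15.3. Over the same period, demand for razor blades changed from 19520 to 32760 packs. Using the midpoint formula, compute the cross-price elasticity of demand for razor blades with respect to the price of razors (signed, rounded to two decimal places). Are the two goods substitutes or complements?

-1.77; complements

%ΔQ_{razor blades} = (32760 − 19520)/avg = 13240/26140 = 0.506503…
%ΔP_{razors} = (15.3 − 20.4)/avg = -5.1/17.85 = -0.285714…
E_cross = (13240/26140) / (-5.1/17.85) = -1.7727…
E_cross < 0 ⇒ the goods are complements.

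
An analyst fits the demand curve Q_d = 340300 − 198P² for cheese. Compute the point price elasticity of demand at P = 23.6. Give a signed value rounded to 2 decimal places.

dQ_d/dP = −2·198·P = -9345.6. At P = 23.6, Q_d = 230021.92.
Ed = (dQ_d/dP)·(P/Q_d) = (-9345.6) × (23.6/230021.92) = -0.9588…

-0.96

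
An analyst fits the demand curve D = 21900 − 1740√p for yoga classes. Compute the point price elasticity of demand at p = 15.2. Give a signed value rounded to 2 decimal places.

dD/dp = −1740/(2√p) = -223.15. At p = 15.2, D = 15116.2.
Ed = (dD/dp)·(p/D) = (-223.15) × (15.2/15116.2) = -0.2243…

-0.22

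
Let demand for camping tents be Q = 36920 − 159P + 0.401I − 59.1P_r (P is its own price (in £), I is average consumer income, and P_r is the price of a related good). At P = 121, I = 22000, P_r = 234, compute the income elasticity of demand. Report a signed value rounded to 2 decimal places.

0.70

At the given values, Q = 36920 − 159(121) + 0.401(22000) − 59.1(234) = 12673.6.
∂Q/∂I = 0.401.
E = (0.401) × (22000/12673.6) = 0.6960…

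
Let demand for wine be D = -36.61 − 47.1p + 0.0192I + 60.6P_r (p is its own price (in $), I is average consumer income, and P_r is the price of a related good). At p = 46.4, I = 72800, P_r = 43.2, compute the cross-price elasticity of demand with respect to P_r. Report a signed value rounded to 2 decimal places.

At the given values, D = -36.61 − 47.1(46.4) + 0.0192(72800) + 60.6(43.2) = 1793.63.
∂D/∂P_r = 60.6.
E = (60.6) × (43.2/1793.63) = 1.4595…

1.46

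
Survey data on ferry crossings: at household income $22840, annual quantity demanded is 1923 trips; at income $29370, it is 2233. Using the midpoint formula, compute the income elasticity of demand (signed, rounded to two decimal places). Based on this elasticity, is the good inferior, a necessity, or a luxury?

0.60; necessity

%ΔQ = (2233 − 1923)/[( 1923 + 2233)/2] = 310/2078 = 0.149181…
%ΔIncome = (29370 − 22840)/[( 22840 + 29370)/2] = 6530/26105 = 0.250143…
E_income = (310/2078) / (6530/26105) = 0.5963…
0 < E_income < 1 ⇒ normal good, necessity.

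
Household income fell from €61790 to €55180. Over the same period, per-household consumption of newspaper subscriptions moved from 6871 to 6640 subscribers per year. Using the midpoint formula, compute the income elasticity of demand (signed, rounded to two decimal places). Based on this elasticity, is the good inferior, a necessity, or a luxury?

0.30; necessity

%ΔQ = (6640 − 6871)/[( 6871 + 6640)/2] = -231/6755.5 = -0.034194…
%ΔIncome = (55180 − 61790)/[( 61790 + 55180)/2] = -6610/58485 = -0.113020…
E_income = (-231/6755.5) / (-6610/58485) = 0.3025…
0 < E_income < 1 ⇒ normal good, necessity.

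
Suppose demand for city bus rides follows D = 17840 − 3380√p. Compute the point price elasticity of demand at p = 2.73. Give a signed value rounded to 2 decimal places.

dD/dp = −3380/(2√p) = -1022.83. At p = 2.73, D = 12255.3.
Ed = (dD/dp)·(p/D) = (-1022.83) × (2.73/12255.3) = -0.2278…

-0.23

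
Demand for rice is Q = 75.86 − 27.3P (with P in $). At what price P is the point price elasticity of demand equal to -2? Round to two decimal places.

Ed = −27.3P/(75.86 − 27.3P). Set this equal to -2:
27.3P = 2·(75.86 − 27.3P) ⇒ 27.3P(1 + 2) = 2·75.86
P = 2·75.86 / (27.3·3) = 1.8525…

1.85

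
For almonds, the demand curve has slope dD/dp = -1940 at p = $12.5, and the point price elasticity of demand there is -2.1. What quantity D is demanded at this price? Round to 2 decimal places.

11547.62

Ed = (dD/dp)·(p/D) ⇒ D = (dD/dp)·p/Ed = (-1940)·12.5/(-2.1) = 11547.6190…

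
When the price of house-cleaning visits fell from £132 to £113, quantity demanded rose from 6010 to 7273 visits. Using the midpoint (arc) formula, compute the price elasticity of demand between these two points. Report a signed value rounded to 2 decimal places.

-1.23

%ΔQ = (7273 − 6010) / [(6010 + 7273)/2] = 1263/6641.5 = 0.190167…
%ΔP = (113 − 132) / [(132 + 113)/2] = -19/122.5 = -0.155102…
Arc Ed = %ΔQ / %ΔP = (1263/6641.5) / (-19/122.5) = -1.2260…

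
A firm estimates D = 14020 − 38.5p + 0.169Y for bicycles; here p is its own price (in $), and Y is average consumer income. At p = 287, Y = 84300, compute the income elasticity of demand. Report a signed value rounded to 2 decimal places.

0.83

At the given values, D = 14020 − 38.5(287) + 0.169(84300) = 17217.2.
∂D/∂Y = 0.169.
E = (0.169) × (84300/17217.2) = 0.8274…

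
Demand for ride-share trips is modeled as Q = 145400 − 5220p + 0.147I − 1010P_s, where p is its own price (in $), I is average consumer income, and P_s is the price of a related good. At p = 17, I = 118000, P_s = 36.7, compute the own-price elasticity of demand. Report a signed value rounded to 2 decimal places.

-2.40

At the given values, Q = 145400 − 5220(17) + 0.147(118000) − 1010(36.7) = 36939.
∂Q/∂p = −5220.
E = (-5220) × (17/36939) = -2.4023…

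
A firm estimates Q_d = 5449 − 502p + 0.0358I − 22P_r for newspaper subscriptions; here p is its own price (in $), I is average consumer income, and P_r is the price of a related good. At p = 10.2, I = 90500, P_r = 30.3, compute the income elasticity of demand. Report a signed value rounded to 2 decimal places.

1.12

At the given values, Q_d = 5449 − 502(10.2) + 0.0358(90500) − 22(30.3) = 2901.9.
∂Q_d/∂I = 0.0358.
E = (0.0358) × (90500/2901.9) = 1.1164…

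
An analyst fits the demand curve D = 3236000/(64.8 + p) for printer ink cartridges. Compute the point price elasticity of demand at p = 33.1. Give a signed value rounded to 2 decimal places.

-0.34

dD/dp = −3236000/(64.8 + p)² = -337.632. At p = 33.1, D = 33054.1.
Ed = (dD/dp)·(p/D) = (-337.632) × (33.1/33054.1) = -0.3381…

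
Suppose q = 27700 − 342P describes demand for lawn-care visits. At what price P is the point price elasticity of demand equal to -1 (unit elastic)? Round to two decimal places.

40.50

Ed = −342P/(27700 − 342P). Set this equal to -1:
342P = 1·(27700 − 342P) ⇒ 342P(1 + 1) = 1·27700
P = 1·27700 / (342·2) = 40.4970…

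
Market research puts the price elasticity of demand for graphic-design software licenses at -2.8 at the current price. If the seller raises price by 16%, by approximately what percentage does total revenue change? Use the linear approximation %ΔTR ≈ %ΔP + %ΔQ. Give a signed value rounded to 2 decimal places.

%ΔQ ≈ Ed × %ΔP = (-2.8) × (+16%) = -44.8000%
%ΔTR ≈ %ΔP + %ΔQ = (+16%) + (-44.8000%) = -28.8000%

-28.80%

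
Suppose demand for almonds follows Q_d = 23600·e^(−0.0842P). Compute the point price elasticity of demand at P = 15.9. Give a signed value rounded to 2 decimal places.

-1.34

dQ_d/dP = −0.0842·Q_d = -520.954. At P = 15.9, Q_d = 6187.1.
Ed = (dQ_d/dP)·(P/Q_d) = (-520.954) × (15.9/6187.1) = -1.3387…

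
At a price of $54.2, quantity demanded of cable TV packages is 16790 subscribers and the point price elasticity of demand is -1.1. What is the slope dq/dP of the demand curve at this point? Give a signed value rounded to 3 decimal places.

Ed = (dq/dP)·(P/q) ⇒ dq/dP = Ed·q/P = (-1.1)·16790/54.2 = -340.75645…

-340.756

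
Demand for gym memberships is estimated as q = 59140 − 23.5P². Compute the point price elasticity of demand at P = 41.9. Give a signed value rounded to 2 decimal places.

-4.61

dq/dP = −2·23.5·P = -1969.3. At P = 41.9, q = 17883.165.
Ed = (dq/dP)·(P/q) = (-1969.3) × (41.9/17883.165) = -4.6140…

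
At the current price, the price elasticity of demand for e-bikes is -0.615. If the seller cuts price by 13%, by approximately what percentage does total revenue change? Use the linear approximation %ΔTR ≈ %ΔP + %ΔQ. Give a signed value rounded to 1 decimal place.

-5.0%

%ΔQ ≈ Ed × %ΔP = (-0.615) × (-13%) = +7.9950%
%ΔTR ≈ %ΔP + %ΔQ = (-13%) + (+7.9950%) = -5.0050%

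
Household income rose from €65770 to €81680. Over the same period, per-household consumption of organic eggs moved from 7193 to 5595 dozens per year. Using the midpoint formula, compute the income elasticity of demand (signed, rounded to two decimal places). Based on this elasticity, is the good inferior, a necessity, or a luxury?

-1.16; inferior

%ΔQ = (5595 − 7193)/[( 7193 + 5595)/2] = -1598/6394 = -0.249921…
%ΔIncome = (81680 − 65770)/[( 65770 + 81680)/2] = 15910/73725 = 0.215801…
E_income = (-1598/6394) / (15910/73725) = -1.1581…
E_income < 0 ⇒ inferior good.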